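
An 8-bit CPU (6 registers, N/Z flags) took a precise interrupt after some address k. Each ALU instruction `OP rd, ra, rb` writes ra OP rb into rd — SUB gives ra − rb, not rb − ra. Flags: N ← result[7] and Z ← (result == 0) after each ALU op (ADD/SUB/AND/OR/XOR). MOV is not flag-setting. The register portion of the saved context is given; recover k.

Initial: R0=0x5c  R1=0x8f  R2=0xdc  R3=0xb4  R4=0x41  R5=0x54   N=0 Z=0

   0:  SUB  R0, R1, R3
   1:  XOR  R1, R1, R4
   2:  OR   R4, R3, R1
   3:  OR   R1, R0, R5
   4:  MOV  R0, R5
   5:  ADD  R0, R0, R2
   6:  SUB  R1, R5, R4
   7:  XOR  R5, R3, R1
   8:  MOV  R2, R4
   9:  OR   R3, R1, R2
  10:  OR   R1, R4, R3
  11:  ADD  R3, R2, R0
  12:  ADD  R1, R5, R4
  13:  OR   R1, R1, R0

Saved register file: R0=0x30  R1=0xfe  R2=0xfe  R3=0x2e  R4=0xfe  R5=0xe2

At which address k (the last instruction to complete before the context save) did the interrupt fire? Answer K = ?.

K = 11

after  0: R0=0xdb R1=0x8f R2=0xdc R3=0xb4 R4=0x41 R5=0x54  N=1 Z=0
after  1: R0=0xdb R1=0xce R2=0xdc R3=0xb4 R4=0x41 R5=0x54  N=1 Z=0
after  2: R0=0xdb R1=0xce R2=0xdc R3=0xb4 R4=0xfe R5=0x54  N=1 Z=0
after  3: R0=0xdb R1=0xdf R2=0xdc R3=0xb4 R4=0xfe R5=0x54  N=1 Z=0
after  4: R0=0x54 R1=0xdf R2=0xdc R3=0xb4 R4=0xfe R5=0x54  N=1 Z=0
after  5: R0=0x30 R1=0xdf R2=0xdc R3=0xb4 R4=0xfe R5=0x54  N=0 Z=0
after  6: R0=0x30 R1=0x56 R2=0xdc R3=0xb4 R4=0xfe R5=0x54  N=0 Z=0
after  7: R0=0x30 R1=0x56 R2=0xdc R3=0xb4 R4=0xfe R5=0xe2  N=1 Z=0
after  8: R0=0x30 R1=0x56 R2=0xfe R3=0xb4 R4=0xfe R5=0xe2  N=1 Z=0
after  9: R0=0x30 R1=0x56 R2=0xfe R3=0xfe R4=0xfe R5=0xe2  N=1 Z=0
after 10: R0=0x30 R1=0xfe R2=0xfe R3=0xfe R4=0xfe R5=0xe2  N=1 Z=0
after 11: R0=0x30 R1=0xfe R2=0xfe R3=0x2e R4=0xfe R5=0xe2  N=0 Z=0
-- IRQ taken; context saved, return-PC = 12 --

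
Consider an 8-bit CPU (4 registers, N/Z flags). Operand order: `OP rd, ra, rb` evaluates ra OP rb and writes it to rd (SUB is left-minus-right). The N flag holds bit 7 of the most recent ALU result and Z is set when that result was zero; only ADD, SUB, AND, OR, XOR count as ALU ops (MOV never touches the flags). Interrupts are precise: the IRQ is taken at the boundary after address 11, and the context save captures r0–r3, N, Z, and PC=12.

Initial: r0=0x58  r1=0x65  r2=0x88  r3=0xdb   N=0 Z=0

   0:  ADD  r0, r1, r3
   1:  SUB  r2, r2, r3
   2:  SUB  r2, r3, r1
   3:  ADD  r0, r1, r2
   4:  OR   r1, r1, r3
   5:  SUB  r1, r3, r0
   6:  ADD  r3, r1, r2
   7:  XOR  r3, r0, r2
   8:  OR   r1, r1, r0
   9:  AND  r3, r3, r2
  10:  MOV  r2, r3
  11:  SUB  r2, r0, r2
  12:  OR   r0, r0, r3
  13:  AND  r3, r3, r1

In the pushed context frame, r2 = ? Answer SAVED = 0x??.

after  0: r0=0x40 r1=0x65 r2=0x88 r3=0xdb  N=0 Z=0
after  1: r0=0x40 r1=0x65 r2=0xad r3=0xdb  N=1 Z=0
after  2: r0=0x40 r1=0x65 r2=0x76 r3=0xdb  N=0 Z=0
after  3: r0=0xdb r1=0x65 r2=0x76 r3=0xdb  N=1 Z=0
after  4: r0=0xdb r1=0xff r2=0x76 r3=0xdb  N=1 Z=0
after  5: r0=0xdb r1=0x00 r2=0x76 r3=0xdb  N=0 Z=1
after  6: r0=0xdb r1=0x00 r2=0x76 r3=0x76  N=0 Z=0
after  7: r0=0xdb r1=0x00 r2=0x76 r3=0xad  N=1 Z=0
after  8: r0=0xdb r1=0xdb r2=0x76 r3=0xad  N=1 Z=0
after  9: r0=0xdb r1=0xdb r2=0x76 r3=0x24  N=0 Z=0
after 10: r0=0xdb r1=0xdb r2=0x24 r3=0x24  N=0 Z=0
after 11: r0=0xdb r1=0xdb r2=0xb7 r3=0x24  N=1 Z=0
-- IRQ taken; context saved, return-PC = 12 --

SAVED = 0xb7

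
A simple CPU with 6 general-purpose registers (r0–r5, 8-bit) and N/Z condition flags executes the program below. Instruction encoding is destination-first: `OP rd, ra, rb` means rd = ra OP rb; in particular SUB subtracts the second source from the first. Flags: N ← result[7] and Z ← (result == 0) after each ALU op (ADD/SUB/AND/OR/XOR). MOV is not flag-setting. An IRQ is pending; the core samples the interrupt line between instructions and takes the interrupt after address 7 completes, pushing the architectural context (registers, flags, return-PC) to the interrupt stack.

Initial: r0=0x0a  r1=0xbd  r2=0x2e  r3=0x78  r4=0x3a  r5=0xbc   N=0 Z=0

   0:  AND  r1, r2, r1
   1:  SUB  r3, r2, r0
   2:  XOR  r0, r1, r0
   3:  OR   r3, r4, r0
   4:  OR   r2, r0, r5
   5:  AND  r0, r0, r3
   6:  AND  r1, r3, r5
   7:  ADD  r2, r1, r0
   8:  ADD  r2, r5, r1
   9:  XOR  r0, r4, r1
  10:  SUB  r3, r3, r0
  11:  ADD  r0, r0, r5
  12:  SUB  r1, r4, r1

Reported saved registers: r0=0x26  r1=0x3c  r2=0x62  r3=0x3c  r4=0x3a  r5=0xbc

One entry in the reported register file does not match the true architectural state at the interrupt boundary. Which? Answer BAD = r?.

BAD = r3

after  0: r0=0x0a r1=0x2c r2=0x2e r3=0x78 r4=0x3a r5=0xbc  N=0 Z=0
after  1: r0=0x0a r1=0x2c r2=0x2e r3=0x24 r4=0x3a r5=0xbc  N=0 Z=0
after  2: r0=0x26 r1=0x2c r2=0x2e r3=0x24 r4=0x3a r5=0xbc  N=0 Z=0
after  3: r0=0x26 r1=0x2c r2=0x2e r3=0x3e r4=0x3a r5=0xbc  N=0 Z=0
after  4: r0=0x26 r1=0x2c r2=0xbe r3=0x3e r4=0x3a r5=0xbc  N=1 Z=0
after  5: r0=0x26 r1=0x2c r2=0xbe r3=0x3e r4=0x3a r5=0xbc  N=0 Z=0
after  6: r0=0x26 r1=0x3c r2=0xbe r3=0x3e r4=0x3a r5=0xbc  N=0 Z=0
after  7: r0=0x26 r1=0x3c r2=0x62 r3=0x3e r4=0x3a r5=0xbc  N=0 Z=0
-- IRQ taken; context saved, return-PC = 8 --
mismatch: r3: reported 0x3c vs actual 0x3e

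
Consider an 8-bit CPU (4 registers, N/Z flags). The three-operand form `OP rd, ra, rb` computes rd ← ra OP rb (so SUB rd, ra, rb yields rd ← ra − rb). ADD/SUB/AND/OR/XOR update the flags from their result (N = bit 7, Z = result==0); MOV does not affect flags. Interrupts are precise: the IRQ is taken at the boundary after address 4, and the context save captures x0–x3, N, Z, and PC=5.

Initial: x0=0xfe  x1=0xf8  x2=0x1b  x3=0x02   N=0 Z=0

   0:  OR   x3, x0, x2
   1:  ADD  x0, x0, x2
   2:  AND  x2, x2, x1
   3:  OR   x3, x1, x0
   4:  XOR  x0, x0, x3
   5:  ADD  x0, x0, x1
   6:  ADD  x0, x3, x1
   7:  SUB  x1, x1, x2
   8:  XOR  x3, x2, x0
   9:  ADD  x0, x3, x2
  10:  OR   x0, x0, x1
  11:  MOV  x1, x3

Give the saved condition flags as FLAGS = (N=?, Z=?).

after  0: x0=0xfe x1=0xf8 x2=0x1b x3=0xff  N=1 Z=0
after  1: x0=0x19 x1=0xf8 x2=0x1b x3=0xff  N=0 Z=0
after  2: x0=0x19 x1=0xf8 x2=0x18 x3=0xff  N=0 Z=0
after  3: x0=0x19 x1=0xf8 x2=0x18 x3=0xf9  N=1 Z=0
after  4: x0=0xe0 x1=0xf8 x2=0x18 x3=0xf9  N=1 Z=0
-- IRQ taken; context saved, return-PC = 5 --

FLAGS = (N=1, Z=0)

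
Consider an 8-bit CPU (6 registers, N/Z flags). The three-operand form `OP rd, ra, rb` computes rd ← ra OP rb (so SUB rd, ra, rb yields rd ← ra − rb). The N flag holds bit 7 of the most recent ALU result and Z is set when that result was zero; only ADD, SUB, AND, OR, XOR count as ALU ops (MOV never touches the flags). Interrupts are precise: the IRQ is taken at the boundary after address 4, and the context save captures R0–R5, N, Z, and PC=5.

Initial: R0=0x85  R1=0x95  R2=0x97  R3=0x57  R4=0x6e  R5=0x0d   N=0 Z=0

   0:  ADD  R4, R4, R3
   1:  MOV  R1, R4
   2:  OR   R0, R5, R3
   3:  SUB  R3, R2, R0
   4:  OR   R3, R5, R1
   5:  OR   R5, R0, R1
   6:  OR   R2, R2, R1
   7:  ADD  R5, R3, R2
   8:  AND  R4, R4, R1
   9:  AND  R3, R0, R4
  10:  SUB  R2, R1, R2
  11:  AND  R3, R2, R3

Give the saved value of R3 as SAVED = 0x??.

after  0: R0=0x85 R1=0x95 R2=0x97 R3=0x57 R4=0xc5 R5=0x0d  N=1 Z=0
after  1: R0=0x85 R1=0xc5 R2=0x97 R3=0x57 R4=0xc5 R5=0x0d  N=1 Z=0
after  2: R0=0x5f R1=0xc5 R2=0x97 R3=0x57 R4=0xc5 R5=0x0d  N=0 Z=0
after  3: R0=0x5f R1=0xc5 R2=0x97 R3=0x38 R4=0xc5 R5=0x0d  N=0 Z=0
after  4: R0=0x5f R1=0xc5 R2=0x97 R3=0xcd R4=0xc5 R5=0x0d  N=1 Z=0
-- IRQ taken; context saved, return-PC = 5 --

SAVED = 0xcd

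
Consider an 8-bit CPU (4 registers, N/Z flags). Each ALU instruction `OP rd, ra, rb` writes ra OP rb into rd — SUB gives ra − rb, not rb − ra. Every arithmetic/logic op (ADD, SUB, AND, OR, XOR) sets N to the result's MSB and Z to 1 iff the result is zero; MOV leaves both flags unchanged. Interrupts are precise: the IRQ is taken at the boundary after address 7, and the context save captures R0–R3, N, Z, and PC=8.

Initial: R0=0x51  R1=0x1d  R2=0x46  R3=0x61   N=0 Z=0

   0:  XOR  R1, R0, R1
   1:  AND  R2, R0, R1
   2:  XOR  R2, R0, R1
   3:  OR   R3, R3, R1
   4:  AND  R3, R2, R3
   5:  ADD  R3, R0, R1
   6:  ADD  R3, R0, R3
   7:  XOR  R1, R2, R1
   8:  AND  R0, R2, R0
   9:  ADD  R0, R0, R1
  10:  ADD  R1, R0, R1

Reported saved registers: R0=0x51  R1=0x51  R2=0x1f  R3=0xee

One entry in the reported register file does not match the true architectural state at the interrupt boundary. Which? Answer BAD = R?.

BAD = R2

after  0: R0=0x51 R1=0x4c R2=0x46 R3=0x61  N=0 Z=0
after  1: R0=0x51 R1=0x4c R2=0x40 R3=0x61  N=0 Z=0
after  2: R0=0x51 R1=0x4c R2=0x1d R3=0x61  N=0 Z=0
after  3: R0=0x51 R1=0x4c R2=0x1d R3=0x6d  N=0 Z=0
after  4: R0=0x51 R1=0x4c R2=0x1d R3=0x0d  N=0 Z=0
after  5: R0=0x51 R1=0x4c R2=0x1d R3=0x9d  N=1 Z=0
after  6: R0=0x51 R1=0x4c R2=0x1d R3=0xee  N=1 Z=0
after  7: R0=0x51 R1=0x51 R2=0x1d R3=0xee  N=0 Z=0
-- IRQ taken; context saved, return-PC = 8 --
mismatch: R2: reported 0x1f vs actual 0x1d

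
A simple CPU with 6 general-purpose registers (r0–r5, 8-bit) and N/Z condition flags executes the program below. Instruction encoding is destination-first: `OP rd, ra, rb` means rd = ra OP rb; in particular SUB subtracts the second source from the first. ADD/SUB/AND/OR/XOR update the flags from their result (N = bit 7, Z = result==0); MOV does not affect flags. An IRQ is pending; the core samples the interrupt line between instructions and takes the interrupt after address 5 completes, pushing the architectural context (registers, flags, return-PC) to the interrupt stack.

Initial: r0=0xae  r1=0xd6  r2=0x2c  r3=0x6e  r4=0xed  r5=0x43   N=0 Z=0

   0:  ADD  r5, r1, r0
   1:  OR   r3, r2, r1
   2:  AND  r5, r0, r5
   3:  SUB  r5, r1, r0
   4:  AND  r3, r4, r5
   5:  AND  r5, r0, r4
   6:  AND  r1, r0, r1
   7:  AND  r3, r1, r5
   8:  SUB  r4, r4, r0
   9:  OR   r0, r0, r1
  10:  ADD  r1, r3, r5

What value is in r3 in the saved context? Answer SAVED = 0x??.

SAVED = 0x28

after  0: r0=0xae r1=0xd6 r2=0x2c r3=0x6e r4=0xed r5=0x84  N=1 Z=0
after  1: r0=0xae r1=0xd6 r2=0x2c r3=0xfe r4=0xed r5=0x84  N=1 Z=0
after  2: r0=0xae r1=0xd6 r2=0x2c r3=0xfe r4=0xed r5=0x84  N=1 Z=0
after  3: r0=0xae r1=0xd6 r2=0x2c r3=0xfe r4=0xed r5=0x28  N=0 Z=0
after  4: r0=0xae r1=0xd6 r2=0x2c r3=0x28 r4=0xed r5=0x28  N=0 Z=0
after  5: r0=0xae r1=0xd6 r2=0x2c r3=0x28 r4=0xed r5=0xac  N=1 Z=0
-- IRQ taken; context saved, return-PC = 6 --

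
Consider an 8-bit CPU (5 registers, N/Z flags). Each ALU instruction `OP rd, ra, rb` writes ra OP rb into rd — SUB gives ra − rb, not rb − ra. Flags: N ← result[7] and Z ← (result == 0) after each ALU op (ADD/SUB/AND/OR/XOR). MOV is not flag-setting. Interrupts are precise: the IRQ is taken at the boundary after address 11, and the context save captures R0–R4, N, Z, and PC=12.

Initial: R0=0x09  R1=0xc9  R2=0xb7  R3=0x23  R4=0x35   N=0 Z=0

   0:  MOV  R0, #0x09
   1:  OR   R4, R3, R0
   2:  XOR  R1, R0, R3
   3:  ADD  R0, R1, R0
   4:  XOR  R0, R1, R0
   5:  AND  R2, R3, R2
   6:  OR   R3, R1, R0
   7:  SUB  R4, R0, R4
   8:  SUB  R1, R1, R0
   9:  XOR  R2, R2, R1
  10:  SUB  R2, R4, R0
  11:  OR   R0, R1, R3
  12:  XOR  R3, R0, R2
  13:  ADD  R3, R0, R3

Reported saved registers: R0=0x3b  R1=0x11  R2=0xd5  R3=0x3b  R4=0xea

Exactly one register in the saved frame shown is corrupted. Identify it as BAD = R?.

BAD = R4

after  0: R0=0x09 R1=0xc9 R2=0xb7 R3=0x23 R4=0x35  N=0 Z=0
after  1: R0=0x09 R1=0xc9 R2=0xb7 R3=0x23 R4=0x2b  N=0 Z=0
after  2: R0=0x09 R1=0x2a R2=0xb7 R3=0x23 R4=0x2b  N=0 Z=0
after  3: R0=0x33 R1=0x2a R2=0xb7 R3=0x23 R4=0x2b  N=0 Z=0
after  4: R0=0x19 R1=0x2a R2=0xb7 R3=0x23 R4=0x2b  N=0 Z=0
after  5: R0=0x19 R1=0x2a R2=0x23 R3=0x23 R4=0x2b  N=0 Z=0
after  6: R0=0x19 R1=0x2a R2=0x23 R3=0x3b R4=0x2b  N=0 Z=0
after  7: R0=0x19 R1=0x2a R2=0x23 R3=0x3b R4=0xee  N=1 Z=0
after  8: R0=0x19 R1=0x11 R2=0x23 R3=0x3b R4=0xee  N=0 Z=0
after  9: R0=0x19 R1=0x11 R2=0x32 R3=0x3b R4=0xee  N=0 Z=0
after 10: R0=0x19 R1=0x11 R2=0xd5 R3=0x3b R4=0xee  N=1 Z=0
after 11: R0=0x3b R1=0x11 R2=0xd5 R3=0x3b R4=0xee  N=0 Z=0
-- IRQ taken; context saved, return-PC = 12 --
mismatch: R4: reported 0xea vs actual 0xee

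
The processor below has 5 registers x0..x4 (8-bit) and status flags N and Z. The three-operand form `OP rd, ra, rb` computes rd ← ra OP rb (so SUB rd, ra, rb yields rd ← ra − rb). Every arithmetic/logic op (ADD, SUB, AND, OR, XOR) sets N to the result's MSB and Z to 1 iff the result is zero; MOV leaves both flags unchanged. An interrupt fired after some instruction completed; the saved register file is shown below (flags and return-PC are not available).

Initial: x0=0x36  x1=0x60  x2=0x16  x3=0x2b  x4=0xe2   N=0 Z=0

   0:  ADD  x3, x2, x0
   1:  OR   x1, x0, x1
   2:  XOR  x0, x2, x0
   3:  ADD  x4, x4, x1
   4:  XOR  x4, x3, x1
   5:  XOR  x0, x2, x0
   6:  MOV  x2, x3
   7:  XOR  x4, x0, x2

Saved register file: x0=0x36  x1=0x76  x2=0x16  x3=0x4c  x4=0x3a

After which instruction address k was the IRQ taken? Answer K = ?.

after  0: x0=0x36 x1=0x60 x2=0x16 x3=0x4c x4=0xe2  N=0 Z=0
after  1: x0=0x36 x1=0x76 x2=0x16 x3=0x4c x4=0xe2  N=0 Z=0
after  2: x0=0x20 x1=0x76 x2=0x16 x3=0x4c x4=0xe2  N=0 Z=0
after  3: x0=0x20 x1=0x76 x2=0x16 x3=0x4c x4=0x58  N=0 Z=0
after  4: x0=0x20 x1=0x76 x2=0x16 x3=0x4c x4=0x3a  N=0 Z=0
after  5: x0=0x36 x1=0x76 x2=0x16 x3=0x4c x4=0x3a  N=0 Z=0
-- IRQ taken; context saved, return-PC = 6 --

K = 5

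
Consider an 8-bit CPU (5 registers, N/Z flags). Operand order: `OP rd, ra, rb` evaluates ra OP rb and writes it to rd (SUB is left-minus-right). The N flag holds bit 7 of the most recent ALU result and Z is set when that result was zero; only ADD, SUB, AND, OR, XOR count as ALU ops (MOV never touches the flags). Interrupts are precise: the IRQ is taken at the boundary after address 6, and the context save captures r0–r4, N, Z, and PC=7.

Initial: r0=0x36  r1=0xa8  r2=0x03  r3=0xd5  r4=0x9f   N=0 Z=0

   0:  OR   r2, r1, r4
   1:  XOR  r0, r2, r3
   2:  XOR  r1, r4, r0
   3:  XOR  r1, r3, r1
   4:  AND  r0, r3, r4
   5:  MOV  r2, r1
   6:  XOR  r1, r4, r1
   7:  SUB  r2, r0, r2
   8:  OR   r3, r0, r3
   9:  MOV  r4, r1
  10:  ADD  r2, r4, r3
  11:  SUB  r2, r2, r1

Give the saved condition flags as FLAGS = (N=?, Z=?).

FLAGS = (N=1, Z=0)

after  0: r0=0x36 r1=0xa8 r2=0xbf r3=0xd5 r4=0x9f  N=1 Z=0
after  1: r0=0x6a r1=0xa8 r2=0xbf r3=0xd5 r4=0x9f  N=0 Z=0
after  2: r0=0x6a r1=0xf5 r2=0xbf r3=0xd5 r4=0x9f  N=1 Z=0
after  3: r0=0x6a r1=0x20 r2=0xbf r3=0xd5 r4=0x9f  N=0 Z=0
after  4: r0=0x95 r1=0x20 r2=0xbf r3=0xd5 r4=0x9f  N=1 Z=0
after  5: r0=0x95 r1=0x20 r2=0x20 r3=0xd5 r4=0x9f  N=1 Z=0
after  6: r0=0x95 r1=0xbf r2=0x20 r3=0xd5 r4=0x9f  N=1 Z=0
-- IRQ taken; context saved, return-PC = 7 --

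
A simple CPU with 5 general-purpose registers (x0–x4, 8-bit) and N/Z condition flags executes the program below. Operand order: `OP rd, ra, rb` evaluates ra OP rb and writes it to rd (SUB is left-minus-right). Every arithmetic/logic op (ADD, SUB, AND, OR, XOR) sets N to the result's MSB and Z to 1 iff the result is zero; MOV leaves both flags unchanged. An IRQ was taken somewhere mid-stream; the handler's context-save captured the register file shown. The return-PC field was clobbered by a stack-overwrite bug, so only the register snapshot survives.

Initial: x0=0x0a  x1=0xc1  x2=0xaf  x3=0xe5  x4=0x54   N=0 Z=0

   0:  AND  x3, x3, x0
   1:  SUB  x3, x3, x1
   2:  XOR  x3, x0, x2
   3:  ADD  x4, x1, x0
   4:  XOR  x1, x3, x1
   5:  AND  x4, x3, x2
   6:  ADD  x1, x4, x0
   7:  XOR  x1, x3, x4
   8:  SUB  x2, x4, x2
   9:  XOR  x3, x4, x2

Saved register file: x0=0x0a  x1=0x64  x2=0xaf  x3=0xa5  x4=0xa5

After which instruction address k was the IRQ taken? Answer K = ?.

after  0: x0=0x0a x1=0xc1 x2=0xaf x3=0x00 x4=0x54  N=0 Z=1
after  1: x0=0x0a x1=0xc1 x2=0xaf x3=0x3f x4=0x54  N=0 Z=0
after  2: x0=0x0a x1=0xc1 x2=0xaf x3=0xa5 x4=0x54  N=1 Z=0
after  3: x0=0x0a x1=0xc1 x2=0xaf x3=0xa5 x4=0xcb  N=1 Z=0
after  4: x0=0x0a x1=0x64 x2=0xaf x3=0xa5 x4=0xcb  N=0 Z=0
after  5: x0=0x0a x1=0x64 x2=0xaf x3=0xa5 x4=0xa5  N=1 Z=0
-- IRQ taken; context saved, return-PC = 6 --

K = 5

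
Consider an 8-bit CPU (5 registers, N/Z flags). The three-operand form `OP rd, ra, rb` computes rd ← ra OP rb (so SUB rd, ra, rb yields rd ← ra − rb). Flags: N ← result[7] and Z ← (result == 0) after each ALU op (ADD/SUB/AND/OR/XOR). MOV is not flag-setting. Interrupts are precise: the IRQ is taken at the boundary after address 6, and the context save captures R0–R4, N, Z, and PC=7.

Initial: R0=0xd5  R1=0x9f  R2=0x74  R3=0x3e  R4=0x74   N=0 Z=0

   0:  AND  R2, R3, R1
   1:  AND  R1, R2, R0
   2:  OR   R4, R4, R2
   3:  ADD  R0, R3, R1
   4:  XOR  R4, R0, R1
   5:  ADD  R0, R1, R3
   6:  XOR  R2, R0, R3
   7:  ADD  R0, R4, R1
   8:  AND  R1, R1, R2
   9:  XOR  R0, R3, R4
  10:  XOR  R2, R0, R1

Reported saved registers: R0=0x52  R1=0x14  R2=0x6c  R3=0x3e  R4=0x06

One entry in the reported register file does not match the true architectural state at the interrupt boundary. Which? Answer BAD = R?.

BAD = R4

after  0: R0=0xd5 R1=0x9f R2=0x1e R3=0x3e R4=0x74  N=0 Z=0
after  1: R0=0xd5 R1=0x14 R2=0x1e R3=0x3e R4=0x74  N=0 Z=0
after  2: R0=0xd5 R1=0x14 R2=0x1e R3=0x3e R4=0x7e  N=0 Z=0
after  3: R0=0x52 R1=0x14 R2=0x1e R3=0x3e R4=0x7e  N=0 Z=0
after  4: R0=0x52 R1=0x14 R2=0x1e R3=0x3e R4=0x46  N=0 Z=0
after  5: R0=0x52 R1=0x14 R2=0x1e R3=0x3e R4=0x46  N=0 Z=0
after  6: R0=0x52 R1=0x14 R2=0x6c R3=0x3e R4=0x46  N=0 Z=0
-- IRQ taken; context saved, return-PC = 7 --
mismatch: R4: reported 0x06 vs actual 0x46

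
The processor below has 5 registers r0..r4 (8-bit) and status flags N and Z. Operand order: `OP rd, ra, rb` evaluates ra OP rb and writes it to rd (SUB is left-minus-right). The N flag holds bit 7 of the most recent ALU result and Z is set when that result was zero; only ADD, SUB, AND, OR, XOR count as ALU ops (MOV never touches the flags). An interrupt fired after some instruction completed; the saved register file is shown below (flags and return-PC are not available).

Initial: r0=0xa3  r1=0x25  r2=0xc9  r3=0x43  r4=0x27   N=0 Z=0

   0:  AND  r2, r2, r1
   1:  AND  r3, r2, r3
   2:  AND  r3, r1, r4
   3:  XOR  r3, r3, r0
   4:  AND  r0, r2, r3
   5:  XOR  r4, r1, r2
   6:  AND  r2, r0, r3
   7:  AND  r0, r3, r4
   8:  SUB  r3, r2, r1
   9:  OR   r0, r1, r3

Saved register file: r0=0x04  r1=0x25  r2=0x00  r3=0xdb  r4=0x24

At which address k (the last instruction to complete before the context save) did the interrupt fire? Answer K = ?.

after  0: r0=0xa3 r1=0x25 r2=0x01 r3=0x43 r4=0x27  N=0 Z=0
after  1: r0=0xa3 r1=0x25 r2=0x01 r3=0x01 r4=0x27  N=0 Z=0
after  2: r0=0xa3 r1=0x25 r2=0x01 r3=0x25 r4=0x27  N=0 Z=0
after  3: r0=0xa3 r1=0x25 r2=0x01 r3=0x86 r4=0x27  N=1 Z=0
after  4: r0=0x00 r1=0x25 r2=0x01 r3=0x86 r4=0x27  N=0 Z=1
after  5: r0=0x00 r1=0x25 r2=0x01 r3=0x86 r4=0x24  N=0 Z=0
after  6: r0=0x00 r1=0x25 r2=0x00 r3=0x86 r4=0x24  N=0 Z=1
after  7: r0=0x04 r1=0x25 r2=0x00 r3=0x86 r4=0x24  N=0 Z=0
after  8: r0=0x04 r1=0x25 r2=0x00 r3=0xdb r4=0x24  N=1 Z=0
-- IRQ taken; context saved, return-PC = 9 --

K = 8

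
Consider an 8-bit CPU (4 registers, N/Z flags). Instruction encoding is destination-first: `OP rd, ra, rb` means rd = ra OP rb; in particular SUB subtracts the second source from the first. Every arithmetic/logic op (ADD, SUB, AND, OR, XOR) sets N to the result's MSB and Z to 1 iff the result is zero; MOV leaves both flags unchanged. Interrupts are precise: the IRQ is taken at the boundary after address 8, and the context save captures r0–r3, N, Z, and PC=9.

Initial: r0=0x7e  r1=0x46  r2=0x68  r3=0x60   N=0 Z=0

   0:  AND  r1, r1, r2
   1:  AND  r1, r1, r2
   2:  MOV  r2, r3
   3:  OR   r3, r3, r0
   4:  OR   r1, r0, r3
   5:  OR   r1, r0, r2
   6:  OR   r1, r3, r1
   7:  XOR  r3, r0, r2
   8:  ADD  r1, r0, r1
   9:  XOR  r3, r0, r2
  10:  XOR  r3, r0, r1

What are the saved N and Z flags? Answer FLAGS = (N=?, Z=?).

after  0: r0=0x7e r1=0x40 r2=0x68 r3=0x60  N=0 Z=0
after  1: r0=0x7e r1=0x40 r2=0x68 r3=0x60  N=0 Z=0
after  2: r0=0x7e r1=0x40 r2=0x60 r3=0x60  N=0 Z=0
after  3: r0=0x7e r1=0x40 r2=0x60 r3=0x7e  N=0 Z=0
after  4: r0=0x7e r1=0x7e r2=0x60 r3=0x7e  N=0 Z=0
after  5: r0=0x7e r1=0x7e r2=0x60 r3=0x7e  N=0 Z=0
after  6: r0=0x7e r1=0x7e r2=0x60 r3=0x7e  N=0 Z=0
after  7: r0=0x7e r1=0x7e r2=0x60 r3=0x1e  N=0 Z=0
after  8: r0=0x7e r1=0xfc r2=0x60 r3=0x1e  N=1 Z=0
-- IRQ taken; context saved, return-PC = 9 --

FLAGS = (N=1, Z=0)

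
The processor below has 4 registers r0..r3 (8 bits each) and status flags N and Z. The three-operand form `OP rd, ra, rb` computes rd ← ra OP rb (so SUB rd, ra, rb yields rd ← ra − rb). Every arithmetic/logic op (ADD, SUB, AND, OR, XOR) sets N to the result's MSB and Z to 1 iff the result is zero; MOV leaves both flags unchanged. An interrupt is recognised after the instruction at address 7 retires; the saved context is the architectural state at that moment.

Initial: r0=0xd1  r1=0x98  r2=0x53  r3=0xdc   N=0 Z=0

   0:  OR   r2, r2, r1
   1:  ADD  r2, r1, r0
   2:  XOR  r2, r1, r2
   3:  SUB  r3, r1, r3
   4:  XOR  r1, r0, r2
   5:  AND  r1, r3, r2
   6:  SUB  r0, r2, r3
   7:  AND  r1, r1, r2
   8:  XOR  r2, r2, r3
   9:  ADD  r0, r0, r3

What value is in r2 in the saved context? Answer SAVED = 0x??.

after  0: r0=0xd1 r1=0x98 r2=0xdb r3=0xdc  N=1 Z=0
after  1: r0=0xd1 r1=0x98 r2=0x69 r3=0xdc  N=0 Z=0
after  2: r0=0xd1 r1=0x98 r2=0xf1 r3=0xdc  N=1 Z=0
after  3: r0=0xd1 r1=0x98 r2=0xf1 r3=0xbc  N=1 Z=0
after  4: r0=0xd1 r1=0x20 r2=0xf1 r3=0xbc  N=0 Z=0
after  5: r0=0xd1 r1=0xb0 r2=0xf1 r3=0xbc  N=1 Z=0
after  6: r0=0x35 r1=0xb0 r2=0xf1 r3=0xbc  N=0 Z=0
after  7: r0=0x35 r1=0xb0 r2=0xf1 r3=0xbc  N=1 Z=0
-- IRQ taken; context saved, return-PC = 8 --

SAVED = 0xf1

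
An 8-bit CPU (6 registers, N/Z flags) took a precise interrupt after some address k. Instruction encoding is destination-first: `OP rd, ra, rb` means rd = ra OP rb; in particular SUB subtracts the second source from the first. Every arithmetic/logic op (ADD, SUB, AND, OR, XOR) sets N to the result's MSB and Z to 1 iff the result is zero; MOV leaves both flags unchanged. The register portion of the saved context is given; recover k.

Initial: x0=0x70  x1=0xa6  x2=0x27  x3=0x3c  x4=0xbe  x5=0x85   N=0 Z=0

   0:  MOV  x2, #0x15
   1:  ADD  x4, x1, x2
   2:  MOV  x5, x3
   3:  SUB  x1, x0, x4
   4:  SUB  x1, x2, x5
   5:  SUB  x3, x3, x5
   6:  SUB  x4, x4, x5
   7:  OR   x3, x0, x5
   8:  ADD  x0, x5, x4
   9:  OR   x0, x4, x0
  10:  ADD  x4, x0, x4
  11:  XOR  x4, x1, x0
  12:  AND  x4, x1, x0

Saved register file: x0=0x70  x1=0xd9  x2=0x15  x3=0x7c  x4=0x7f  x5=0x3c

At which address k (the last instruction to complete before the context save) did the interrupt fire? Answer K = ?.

K = 7

after  0: x0=0x70 x1=0xa6 x2=0x15 x3=0x3c x4=0xbe x5=0x85  N=0 Z=0
after  1: x0=0x70 x1=0xa6 x2=0x15 x3=0x3c x4=0xbb x5=0x85  N=1 Z=0
after  2: x0=0x70 x1=0xa6 x2=0x15 x3=0x3c x4=0xbb x5=0x3c  N=1 Z=0
after  3: x0=0x70 x1=0xb5 x2=0x15 x3=0x3c x4=0xbb x5=0x3c  N=1 Z=0
after  4: x0=0x70 x1=0xd9 x2=0x15 x3=0x3c x4=0xbb x5=0x3c  N=1 Z=0
after  5: x0=0x70 x1=0xd9 x2=0x15 x3=0x00 x4=0xbb x5=0x3c  N=0 Z=1
after  6: x0=0x70 x1=0xd9 x2=0x15 x3=0x00 x4=0x7f x5=0x3c  N=0 Z=0
after  7: x0=0x70 x1=0xd9 x2=0x15 x3=0x7c x4=0x7f x5=0x3c  N=0 Z=0
-- IRQ taken; context saved, return-PC = 8 --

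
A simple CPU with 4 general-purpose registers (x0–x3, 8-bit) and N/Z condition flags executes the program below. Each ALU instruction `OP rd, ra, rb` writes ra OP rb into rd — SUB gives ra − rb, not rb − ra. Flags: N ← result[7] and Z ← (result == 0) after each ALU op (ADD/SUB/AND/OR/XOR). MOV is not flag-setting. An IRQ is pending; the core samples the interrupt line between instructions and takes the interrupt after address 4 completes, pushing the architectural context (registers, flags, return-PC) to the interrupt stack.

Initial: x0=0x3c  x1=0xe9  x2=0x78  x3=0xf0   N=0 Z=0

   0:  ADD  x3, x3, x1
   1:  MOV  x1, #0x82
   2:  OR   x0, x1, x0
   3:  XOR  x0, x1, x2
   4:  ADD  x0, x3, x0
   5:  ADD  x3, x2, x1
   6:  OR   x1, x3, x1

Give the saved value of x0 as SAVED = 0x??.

after  0: x0=0x3c x1=0xe9 x2=0x78 x3=0xd9  N=1 Z=0
after  1: x0=0x3c x1=0x82 x2=0x78 x3=0xd9  N=1 Z=0
after  2: x0=0xbe x1=0x82 x2=0x78 x3=0xd9  N=1 Z=0
after  3: x0=0xfa x1=0x82 x2=0x78 x3=0xd9  N=1 Z=0
after  4: x0=0xd3 x1=0x82 x2=0x78 x3=0xd9  N=1 Z=0
-- IRQ taken; context saved, return-PC = 5 --

SAVED = 0xd3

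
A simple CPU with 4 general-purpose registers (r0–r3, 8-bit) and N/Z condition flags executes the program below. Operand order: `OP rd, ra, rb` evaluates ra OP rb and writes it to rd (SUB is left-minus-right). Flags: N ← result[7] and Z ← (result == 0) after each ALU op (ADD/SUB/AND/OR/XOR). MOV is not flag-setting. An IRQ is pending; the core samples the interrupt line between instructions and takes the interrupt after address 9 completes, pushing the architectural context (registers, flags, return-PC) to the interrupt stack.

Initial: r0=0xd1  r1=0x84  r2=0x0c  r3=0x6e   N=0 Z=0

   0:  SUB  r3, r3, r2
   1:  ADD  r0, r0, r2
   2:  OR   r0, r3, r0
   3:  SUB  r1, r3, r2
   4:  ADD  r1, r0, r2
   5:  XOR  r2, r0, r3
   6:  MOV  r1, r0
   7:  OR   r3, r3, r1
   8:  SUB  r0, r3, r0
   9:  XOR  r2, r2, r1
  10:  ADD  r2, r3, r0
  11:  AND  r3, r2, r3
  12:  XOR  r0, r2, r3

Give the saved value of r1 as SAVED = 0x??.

SAVED = 0xff

after  0: r0=0xd1 r1=0x84 r2=0x0c r3=0x62  N=0 Z=0
after  1: r0=0xdd r1=0x84 r2=0x0c r3=0x62  N=1 Z=0
after  2: r0=0xff r1=0x84 r2=0x0c r3=0x62  N=1 Z=0
after  3: r0=0xff r1=0x56 r2=0x0c r3=0x62  N=0 Z=0
after  4: r0=0xff r1=0x0b r2=0x0c r3=0x62  N=0 Z=0
after  5: r0=0xff r1=0x0b r2=0x9d r3=0x62  N=1 Z=0
after  6: r0=0xff r1=0xff r2=0x9d r3=0x62  N=1 Z=0
after  7: r0=0xff r1=0xff r2=0x9d r3=0xff  N=1 Z=0
after  8: r0=0x00 r1=0xff r2=0x9d r3=0xff  N=0 Z=1
after  9: r0=0x00 r1=0xff r2=0x62 r3=0xff  N=0 Z=0
-- IRQ taken; context saved, return-PC = 10 --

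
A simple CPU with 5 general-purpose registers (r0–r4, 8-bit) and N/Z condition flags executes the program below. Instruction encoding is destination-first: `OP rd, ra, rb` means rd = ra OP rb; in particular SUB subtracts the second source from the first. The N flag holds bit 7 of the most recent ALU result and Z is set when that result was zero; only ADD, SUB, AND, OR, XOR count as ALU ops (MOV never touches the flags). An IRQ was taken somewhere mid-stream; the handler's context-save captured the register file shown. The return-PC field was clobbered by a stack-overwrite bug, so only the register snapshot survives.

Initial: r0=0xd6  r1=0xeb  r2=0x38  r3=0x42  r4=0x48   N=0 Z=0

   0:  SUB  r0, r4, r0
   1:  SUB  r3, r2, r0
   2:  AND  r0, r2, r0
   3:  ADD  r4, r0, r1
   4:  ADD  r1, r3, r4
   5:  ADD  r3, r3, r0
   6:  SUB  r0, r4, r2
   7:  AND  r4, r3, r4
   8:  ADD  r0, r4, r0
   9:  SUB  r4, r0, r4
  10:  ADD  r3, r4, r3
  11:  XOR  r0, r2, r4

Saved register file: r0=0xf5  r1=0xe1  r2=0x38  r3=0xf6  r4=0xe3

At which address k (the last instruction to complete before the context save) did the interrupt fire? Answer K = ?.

after  0: r0=0x72 r1=0xeb r2=0x38 r3=0x42 r4=0x48  N=0 Z=0
after  1: r0=0x72 r1=0xeb r2=0x38 r3=0xc6 r4=0x48  N=1 Z=0
after  2: r0=0x30 r1=0xeb r2=0x38 r3=0xc6 r4=0x48  N=0 Z=0
after  3: r0=0x30 r1=0xeb r2=0x38 r3=0xc6 r4=0x1b  N=0 Z=0
after  4: r0=0x30 r1=0xe1 r2=0x38 r3=0xc6 r4=0x1b  N=1 Z=0
after  5: r0=0x30 r1=0xe1 r2=0x38 r3=0xf6 r4=0x1b  N=1 Z=0
after  6: r0=0xe3 r1=0xe1 r2=0x38 r3=0xf6 r4=0x1b  N=1 Z=0
after  7: r0=0xe3 r1=0xe1 r2=0x38 r3=0xf6 r4=0x12  N=0 Z=0
after  8: r0=0xf5 r1=0xe1 r2=0x38 r3=0xf6 r4=0x12  N=1 Z=0
after  9: r0=0xf5 r1=0xe1 r2=0x38 r3=0xf6 r4=0xe3  N=1 Z=0
-- IRQ taken; context saved, return-PC = 10 --

K = 9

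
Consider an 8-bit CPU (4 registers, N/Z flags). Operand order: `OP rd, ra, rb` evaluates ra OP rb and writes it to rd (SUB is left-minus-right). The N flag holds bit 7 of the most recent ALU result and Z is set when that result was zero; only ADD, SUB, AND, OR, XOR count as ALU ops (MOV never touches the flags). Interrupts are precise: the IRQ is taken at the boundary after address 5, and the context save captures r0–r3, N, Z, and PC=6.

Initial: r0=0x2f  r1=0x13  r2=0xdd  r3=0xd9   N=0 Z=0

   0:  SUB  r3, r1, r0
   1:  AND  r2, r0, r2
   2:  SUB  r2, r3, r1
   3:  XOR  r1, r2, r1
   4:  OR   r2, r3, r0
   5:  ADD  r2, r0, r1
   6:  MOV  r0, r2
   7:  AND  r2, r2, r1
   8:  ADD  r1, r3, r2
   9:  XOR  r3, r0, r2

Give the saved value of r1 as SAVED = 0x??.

SAVED = 0xc2

after  0: r0=0x2f r1=0x13 r2=0xdd r3=0xe4  N=1 Z=0
after  1: r0=0x2f r1=0x13 r2=0x0d r3=0xe4  N=0 Z=0
after  2: r0=0x2f r1=0x13 r2=0xd1 r3=0xe4  N=1 Z=0
after  3: r0=0x2f r1=0xc2 r2=0xd1 r3=0xe4  N=1 Z=0
after  4: r0=0x2f r1=0xc2 r2=0xef r3=0xe4  N=1 Z=0
after  5: r0=0x2f r1=0xc2 r2=0xf1 r3=0xe4  N=1 Z=0
-- IRQ taken; context saved, return-PC = 6 --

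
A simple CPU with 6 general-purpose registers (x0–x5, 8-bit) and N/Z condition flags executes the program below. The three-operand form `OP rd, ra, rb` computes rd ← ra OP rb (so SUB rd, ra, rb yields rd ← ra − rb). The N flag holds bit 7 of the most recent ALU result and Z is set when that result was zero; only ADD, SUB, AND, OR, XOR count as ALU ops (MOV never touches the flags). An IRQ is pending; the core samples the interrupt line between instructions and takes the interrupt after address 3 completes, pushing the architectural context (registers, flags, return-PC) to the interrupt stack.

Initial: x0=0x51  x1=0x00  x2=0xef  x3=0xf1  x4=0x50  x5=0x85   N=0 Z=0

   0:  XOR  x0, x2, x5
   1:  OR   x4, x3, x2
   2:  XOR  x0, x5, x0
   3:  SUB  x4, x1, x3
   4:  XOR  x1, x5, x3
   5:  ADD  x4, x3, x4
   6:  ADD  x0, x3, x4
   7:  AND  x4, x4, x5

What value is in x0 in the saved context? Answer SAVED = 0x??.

SAVED = 0xef

after  0: x0=0x6a x1=0x00 x2=0xef x3=0xf1 x4=0x50 x5=0x85  N=0 Z=0
after  1: x0=0x6a x1=0x00 x2=0xef x3=0xf1 x4=0xff x5=0x85  N=1 Z=0
after  2: x0=0xef x1=0x00 x2=0xef x3=0xf1 x4=0xff x5=0x85  N=1 Z=0
after  3: x0=0xef x1=0x00 x2=0xef x3=0xf1 x4=0x0f x5=0x85  N=0 Z=0
-- IRQ taken; context saved, return-PC = 4 --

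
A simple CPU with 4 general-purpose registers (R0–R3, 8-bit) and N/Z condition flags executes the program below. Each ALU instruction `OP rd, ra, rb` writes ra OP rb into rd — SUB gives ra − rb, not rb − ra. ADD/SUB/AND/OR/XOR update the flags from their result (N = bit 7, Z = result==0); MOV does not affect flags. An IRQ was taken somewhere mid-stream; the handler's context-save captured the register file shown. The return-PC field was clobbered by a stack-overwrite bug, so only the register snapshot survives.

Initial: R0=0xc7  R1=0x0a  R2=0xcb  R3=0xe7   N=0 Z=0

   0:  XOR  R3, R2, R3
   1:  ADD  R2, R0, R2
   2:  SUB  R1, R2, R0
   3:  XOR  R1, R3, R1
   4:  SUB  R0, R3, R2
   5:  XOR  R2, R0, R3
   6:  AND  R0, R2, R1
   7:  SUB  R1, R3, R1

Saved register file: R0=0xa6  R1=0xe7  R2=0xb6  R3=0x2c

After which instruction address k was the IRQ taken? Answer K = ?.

K = 6

after  0: R0=0xc7 R1=0x0a R2=0xcb R3=0x2c  N=0 Z=0
after  1: R0=0xc7 R1=0x0a R2=0x92 R3=0x2c  N=1 Z=0
after  2: R0=0xc7 R1=0xcb R2=0x92 R3=0x2c  N=1 Z=0
after  3: R0=0xc7 R1=0xe7 R2=0x92 R3=0x2c  N=1 Z=0
after  4: R0=0x9a R1=0xe7 R2=0x92 R3=0x2c  N=1 Z=0
after  5: R0=0x9a R1=0xe7 R2=0xb6 R3=0x2c  N=1 Z=0
after  6: R0=0xa6 R1=0xe7 R2=0xb6 R3=0x2c  N=1 Z=0
-- IRQ taken; context saved, return-PC = 7 --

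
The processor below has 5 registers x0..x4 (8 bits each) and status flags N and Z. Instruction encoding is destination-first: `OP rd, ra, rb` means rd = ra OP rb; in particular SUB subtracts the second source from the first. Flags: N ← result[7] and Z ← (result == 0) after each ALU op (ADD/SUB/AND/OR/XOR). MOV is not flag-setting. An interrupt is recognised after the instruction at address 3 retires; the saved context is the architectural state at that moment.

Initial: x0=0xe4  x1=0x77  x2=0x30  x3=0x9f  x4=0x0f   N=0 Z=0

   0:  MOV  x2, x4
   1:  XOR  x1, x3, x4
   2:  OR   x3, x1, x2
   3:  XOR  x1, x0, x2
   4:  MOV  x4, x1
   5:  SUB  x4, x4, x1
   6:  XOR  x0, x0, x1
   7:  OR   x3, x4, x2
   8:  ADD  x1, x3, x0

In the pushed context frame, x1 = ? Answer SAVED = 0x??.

after  0: x0=0xe4 x1=0x77 x2=0x0f x3=0x9f x4=0x0f  N=0 Z=0
after  1: x0=0xe4 x1=0x90 x2=0x0f x3=0x9f x4=0x0f  N=1 Z=0
after  2: x0=0xe4 x1=0x90 x2=0x0f x3=0x9f x4=0x0f  N=1 Z=0
after  3: x0=0xe4 x1=0xeb x2=0x0f x3=0x9f x4=0x0f  N=1 Z=0
-- IRQ taken; context saved, return-PC = 4 --

SAVED = 0xeb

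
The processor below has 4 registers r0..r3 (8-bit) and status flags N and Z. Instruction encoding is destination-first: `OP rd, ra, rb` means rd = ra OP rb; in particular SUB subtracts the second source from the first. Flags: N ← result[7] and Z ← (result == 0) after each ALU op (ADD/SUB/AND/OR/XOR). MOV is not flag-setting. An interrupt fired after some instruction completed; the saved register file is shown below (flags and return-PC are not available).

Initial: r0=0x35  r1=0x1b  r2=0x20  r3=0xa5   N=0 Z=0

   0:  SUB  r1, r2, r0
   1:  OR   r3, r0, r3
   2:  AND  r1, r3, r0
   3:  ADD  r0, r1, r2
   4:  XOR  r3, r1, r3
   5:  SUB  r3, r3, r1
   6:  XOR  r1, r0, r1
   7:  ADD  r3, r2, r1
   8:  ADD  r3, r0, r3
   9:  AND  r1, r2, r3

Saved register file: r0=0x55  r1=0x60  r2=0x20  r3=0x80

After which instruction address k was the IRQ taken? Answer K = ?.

K = 7

after  0: r0=0x35 r1=0xeb r2=0x20 r3=0xa5  N=1 Z=0
after  1: r0=0x35 r1=0xeb r2=0x20 r3=0xb5  N=1 Z=0
after  2: r0=0x35 r1=0x35 r2=0x20 r3=0xb5  N=0 Z=0
after  3: r0=0x55 r1=0x35 r2=0x20 r3=0xb5  N=0 Z=0
after  4: r0=0x55 r1=0x35 r2=0x20 r3=0x80  N=1 Z=0
after  5: r0=0x55 r1=0x35 r2=0x20 r3=0x4b  N=0 Z=0
after  6: r0=0x55 r1=0x60 r2=0x20 r3=0x4b  N=0 Z=0
after  7: r0=0x55 r1=0x60 r2=0x20 r3=0x80  N=1 Z=0
-- IRQ taken; context saved, return-PC = 8 --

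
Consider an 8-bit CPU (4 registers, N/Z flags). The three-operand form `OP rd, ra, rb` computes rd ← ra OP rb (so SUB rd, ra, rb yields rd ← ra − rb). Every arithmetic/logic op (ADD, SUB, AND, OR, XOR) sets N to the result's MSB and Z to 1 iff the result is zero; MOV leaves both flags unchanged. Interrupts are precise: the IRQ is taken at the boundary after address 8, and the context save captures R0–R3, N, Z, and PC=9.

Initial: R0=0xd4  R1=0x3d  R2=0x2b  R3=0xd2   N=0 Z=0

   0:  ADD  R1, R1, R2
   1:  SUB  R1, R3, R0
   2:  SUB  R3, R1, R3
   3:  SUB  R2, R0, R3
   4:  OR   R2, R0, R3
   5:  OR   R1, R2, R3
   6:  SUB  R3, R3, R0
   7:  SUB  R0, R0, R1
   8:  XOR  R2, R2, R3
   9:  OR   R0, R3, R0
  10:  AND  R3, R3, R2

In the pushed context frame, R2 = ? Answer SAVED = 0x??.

SAVED = 0xa4

after  0: R0=0xd4 R1=0x68 R2=0x2b R3=0xd2  N=0 Z=0
after  1: R0=0xd4 R1=0xfe R2=0x2b R3=0xd2  N=1 Z=0
after  2: R0=0xd4 R1=0xfe R2=0x2b R3=0x2c  N=0 Z=0
after  3: R0=0xd4 R1=0xfe R2=0xa8 R3=0x2c  N=1 Z=0
after  4: R0=0xd4 R1=0xfe R2=0xfc R3=0x2c  N=1 Z=0
after  5: R0=0xd4 R1=0xfc R2=0xfc R3=0x2c  N=1 Z=0
after  6: R0=0xd4 R1=0xfc R2=0xfc R3=0x58  N=0 Z=0
after  7: R0=0xd8 R1=0xfc R2=0xfc R3=0x58  N=1 Z=0
after  8: R0=0xd8 R1=0xfc R2=0xa4 R3=0x58  N=1 Z=0
-- IRQ taken; context saved, return-PC = 9 --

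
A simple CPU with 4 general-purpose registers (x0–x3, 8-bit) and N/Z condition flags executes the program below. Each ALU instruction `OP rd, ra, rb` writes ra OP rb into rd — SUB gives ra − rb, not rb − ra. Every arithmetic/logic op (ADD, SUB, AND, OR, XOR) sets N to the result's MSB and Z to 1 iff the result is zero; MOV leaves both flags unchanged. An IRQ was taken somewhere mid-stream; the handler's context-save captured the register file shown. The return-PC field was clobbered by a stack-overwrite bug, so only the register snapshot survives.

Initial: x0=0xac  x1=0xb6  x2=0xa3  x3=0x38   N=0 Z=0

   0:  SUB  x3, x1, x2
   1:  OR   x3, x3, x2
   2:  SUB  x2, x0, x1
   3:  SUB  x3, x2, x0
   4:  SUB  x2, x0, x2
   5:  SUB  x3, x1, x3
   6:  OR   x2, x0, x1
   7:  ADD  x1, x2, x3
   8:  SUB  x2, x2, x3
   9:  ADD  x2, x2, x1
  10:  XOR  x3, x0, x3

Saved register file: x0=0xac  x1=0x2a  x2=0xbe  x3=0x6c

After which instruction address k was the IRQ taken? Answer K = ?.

K = 7

after  0: x0=0xac x1=0xb6 x2=0xa3 x3=0x13  N=0 Z=0
after  1: x0=0xac x1=0xb6 x2=0xa3 x3=0xb3  N=1 Z=0
after  2: x0=0xac x1=0xb6 x2=0xf6 x3=0xb3  N=1 Z=0
after  3: x0=0xac x1=0xb6 x2=0xf6 x3=0x4a  N=0 Z=0
after  4: x0=0xac x1=0xb6 x2=0xb6 x3=0x4a  N=1 Z=0
after  5: x0=0xac x1=0xb6 x2=0xb6 x3=0x6c  N=0 Z=0
after  6: x0=0xac x1=0xb6 x2=0xbe x3=0x6c  N=1 Z=0
after  7: x0=0xac x1=0x2a x2=0xbe x3=0x6c  N=0 Z=0
-- IRQ taken; context saved, return-PC = 8 --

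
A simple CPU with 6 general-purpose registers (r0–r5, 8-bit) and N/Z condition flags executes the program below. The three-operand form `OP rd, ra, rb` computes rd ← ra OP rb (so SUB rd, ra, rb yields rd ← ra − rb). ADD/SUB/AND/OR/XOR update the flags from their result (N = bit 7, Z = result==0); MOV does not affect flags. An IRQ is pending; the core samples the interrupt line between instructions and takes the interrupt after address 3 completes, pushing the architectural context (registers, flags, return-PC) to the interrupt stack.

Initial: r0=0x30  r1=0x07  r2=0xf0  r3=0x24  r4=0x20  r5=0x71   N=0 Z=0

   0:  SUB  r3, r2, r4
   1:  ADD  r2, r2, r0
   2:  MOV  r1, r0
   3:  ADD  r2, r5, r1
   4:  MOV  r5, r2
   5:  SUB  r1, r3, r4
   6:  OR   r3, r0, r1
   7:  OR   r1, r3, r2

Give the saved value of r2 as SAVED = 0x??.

after  0: r0=0x30 r1=0x07 r2=0xf0 r3=0xd0 r4=0x20 r5=0x71  N=1 Z=0
after  1: r0=0x30 r1=0x07 r2=0x20 r3=0xd0 r4=0x20 r5=0x71  N=0 Z=0
after  2: r0=0x30 r1=0x30 r2=0x20 r3=0xd0 r4=0x20 r5=0x71  N=0 Z=0
after  3: r0=0x30 r1=0x30 r2=0xa1 r3=0xd0 r4=0x20 r5=0x71  N=1 Z=0
-- IRQ taken; context saved, return-PC = 4 --

SAVED = 0xa1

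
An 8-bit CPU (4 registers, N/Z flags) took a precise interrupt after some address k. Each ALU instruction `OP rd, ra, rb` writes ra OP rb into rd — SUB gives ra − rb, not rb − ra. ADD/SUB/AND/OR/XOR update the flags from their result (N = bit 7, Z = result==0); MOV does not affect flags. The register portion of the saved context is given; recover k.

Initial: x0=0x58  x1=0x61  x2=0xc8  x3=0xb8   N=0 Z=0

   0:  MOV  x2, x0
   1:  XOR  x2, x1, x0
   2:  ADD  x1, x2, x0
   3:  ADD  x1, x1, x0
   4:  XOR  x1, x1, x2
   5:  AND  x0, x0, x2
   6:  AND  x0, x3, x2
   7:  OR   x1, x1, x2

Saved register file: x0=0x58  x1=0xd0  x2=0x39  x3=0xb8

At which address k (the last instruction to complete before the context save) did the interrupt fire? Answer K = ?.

K = 4

after  0: x0=0x58 x1=0x61 x2=0x58 x3=0xb8  N=0 Z=0
after  1: x0=0x58 x1=0x61 x2=0x39 x3=0xb8  N=0 Z=0
after  2: x0=0x58 x1=0x91 x2=0x39 x3=0xb8  N=1 Z=0
after  3: x0=0x58 x1=0xe9 x2=0x39 x3=0xb8  N=1 Z=0
after  4: x0=0x58 x1=0xd0 x2=0x39 x3=0xb8  N=1 Z=0
-- IRQ taken; context saved, return-PC = 5 --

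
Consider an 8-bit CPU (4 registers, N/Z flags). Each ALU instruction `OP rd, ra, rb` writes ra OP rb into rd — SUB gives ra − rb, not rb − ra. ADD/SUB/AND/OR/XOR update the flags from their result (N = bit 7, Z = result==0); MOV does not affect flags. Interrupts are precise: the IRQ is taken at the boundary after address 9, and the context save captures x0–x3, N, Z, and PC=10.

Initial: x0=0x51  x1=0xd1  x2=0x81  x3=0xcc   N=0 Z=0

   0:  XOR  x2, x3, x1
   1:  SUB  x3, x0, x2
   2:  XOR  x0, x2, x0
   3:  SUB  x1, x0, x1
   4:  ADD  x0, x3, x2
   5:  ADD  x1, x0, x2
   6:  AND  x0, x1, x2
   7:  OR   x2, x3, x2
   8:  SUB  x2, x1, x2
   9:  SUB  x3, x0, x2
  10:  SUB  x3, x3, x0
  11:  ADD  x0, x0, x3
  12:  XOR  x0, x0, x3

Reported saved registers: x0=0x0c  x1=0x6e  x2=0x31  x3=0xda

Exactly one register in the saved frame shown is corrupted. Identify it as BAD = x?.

BAD = x3

after  0: x0=0x51 x1=0xd1 x2=0x1d x3=0xcc  N=0 Z=0
after  1: x0=0x51 x1=0xd1 x2=0x1d x3=0x34  N=0 Z=0
after  2: x0=0x4c x1=0xd1 x2=0x1d x3=0x34  N=0 Z=0
after  3: x0=0x4c x1=0x7b x2=0x1d x3=0x34  N=0 Z=0
after  4: x0=0x51 x1=0x7b x2=0x1d x3=0x34  N=0 Z=0
after  5: x0=0x51 x1=0x6e x2=0x1d x3=0x34  N=0 Z=0
after  6: x0=0x0c x1=0x6e x2=0x1d x3=0x34  N=0 Z=0
after  7: x0=0x0c x1=0x6e x2=0x3d x3=0x34  N=0 Z=0
after  8: x0=0x0c x1=0x6e x2=0x31 x3=0x34  N=0 Z=0
after  9: x0=0x0c x1=0x6e x2=0x31 x3=0xdb  N=1 Z=0
-- IRQ taken; context saved, return-PC = 10 --
mismatch: x3: reported 0xda vs actual 0xdb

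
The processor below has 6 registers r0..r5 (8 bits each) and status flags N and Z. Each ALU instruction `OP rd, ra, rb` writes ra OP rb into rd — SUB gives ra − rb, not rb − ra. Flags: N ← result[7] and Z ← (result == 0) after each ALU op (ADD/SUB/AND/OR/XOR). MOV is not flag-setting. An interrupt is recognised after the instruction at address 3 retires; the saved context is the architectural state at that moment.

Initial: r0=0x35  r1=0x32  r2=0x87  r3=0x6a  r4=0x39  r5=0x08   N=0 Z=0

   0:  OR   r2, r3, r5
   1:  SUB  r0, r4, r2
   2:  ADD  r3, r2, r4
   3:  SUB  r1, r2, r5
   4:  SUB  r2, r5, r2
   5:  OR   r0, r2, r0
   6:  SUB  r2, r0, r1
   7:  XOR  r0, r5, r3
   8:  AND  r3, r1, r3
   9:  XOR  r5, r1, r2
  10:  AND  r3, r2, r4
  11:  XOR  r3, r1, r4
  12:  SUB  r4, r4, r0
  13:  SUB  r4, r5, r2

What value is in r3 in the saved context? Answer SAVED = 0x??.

after  0: r0=0x35 r1=0x32 r2=0x6a r3=0x6a r4=0x39 r5=0x08  N=0 Z=0
after  1: r0=0xcf r1=0x32 r2=0x6a r3=0x6a r4=0x39 r5=0x08  N=1 Z=0
after  2: r0=0xcf r1=0x32 r2=0x6a r3=0xa3 r4=0x39 r5=0x08  N=1 Z=0
after  3: r0=0xcf r1=0x62 r2=0x6a r3=0xa3 r4=0x39 r5=0x08  N=0 Z=0
-- IRQ taken; context saved, return-PC = 4 --

SAVED = 0xa3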